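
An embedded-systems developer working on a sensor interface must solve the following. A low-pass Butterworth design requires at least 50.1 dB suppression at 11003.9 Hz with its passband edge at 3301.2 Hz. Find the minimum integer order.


Butterworth filter order formula:
n = log10(10^(A/10) - 1) / (2 * log10(f_stop/f_pass))
10^(50.1/10) - 1 = 102328.2992
f_stop/f_pass = 11003.9 / 3301.2 = 3.3333
n = 4.7908 -> ceil = 5

5


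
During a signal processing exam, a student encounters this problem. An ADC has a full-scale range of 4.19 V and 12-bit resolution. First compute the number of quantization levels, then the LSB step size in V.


Step 1 — number of quantization levels:
L = 2^N = 2^12 = 4096

Step 2 — LSB step size:
delta = Vfs / L
      = 4.19 / 4096
      = 0.00102295 V

Levels = 4096; step size = 0.00102295 V


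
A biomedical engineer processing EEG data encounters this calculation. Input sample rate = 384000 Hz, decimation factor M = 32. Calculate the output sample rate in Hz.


Decimation reduces the sample rate:
fs_out = fs_in / M
       = 384000 / 32
       = 12000.0 Hz

12000.0 Hz


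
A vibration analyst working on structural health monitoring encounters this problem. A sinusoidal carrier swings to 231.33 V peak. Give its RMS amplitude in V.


RMS voltage for a sinusoidal waveform:
V_rms = V_peak / sqrt(2)
      = 231.33 / 1.414214
      = 163.575 V

163.575 V


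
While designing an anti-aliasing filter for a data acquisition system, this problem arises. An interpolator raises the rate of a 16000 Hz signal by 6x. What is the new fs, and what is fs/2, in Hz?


Step 1 — output sample rate after interpolation by L:
fs_out = L * fs_in = 6 * 16000 = 96000 Hz

Step 2 — Nyquist frequency of the output stream:
f_Nyq = fs_out / 2 = 96000 / 2 = 48000.0 Hz

fs_out = 96000 Hz; f_Nyquist = 48000.0 Hz


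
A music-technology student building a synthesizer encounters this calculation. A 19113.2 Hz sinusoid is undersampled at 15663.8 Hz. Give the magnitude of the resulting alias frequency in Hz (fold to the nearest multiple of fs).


Compute the nearest integer multiple of fs to the signal:
n = round(19113.2 / 15663.8) = 1
f_alias = |19113.2 - 1 * 15663.8|
        = |19113.2 - 15663.8|
        = 3449.4 Hz

3449.4


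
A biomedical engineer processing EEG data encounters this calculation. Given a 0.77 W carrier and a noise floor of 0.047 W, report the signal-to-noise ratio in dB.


SNR in decibels:
SNR = 10 * log10(Ps / Pn)
    = 10 * log10(0.77 / 0.047)
    = 10 * log10(16.383)
    = 10 * 1.2144
    = 12.14 dB

12.14 dB


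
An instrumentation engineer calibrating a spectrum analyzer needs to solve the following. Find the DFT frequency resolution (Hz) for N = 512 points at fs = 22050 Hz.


DFT frequency resolution:
df = fs / N
   = 22050 / 512
   = 43.0664 Hz

43.0664 Hz


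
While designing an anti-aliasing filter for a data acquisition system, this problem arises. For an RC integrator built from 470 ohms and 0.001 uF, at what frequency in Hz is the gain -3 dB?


Cutoff frequency of a first-order RC filter:
fc = 1 / (2 * pi * R * C)
C = 0.001 uF = 1e-09 F
fc = 1 / (2 * pi * 470 * 1e-09)
   = 1 / 2.9530970943744e-06
   = 338627.538493 Hz

338627.538493 Hz


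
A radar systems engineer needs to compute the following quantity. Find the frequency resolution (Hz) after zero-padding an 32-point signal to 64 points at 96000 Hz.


Frequency resolution after zero-padding:
N_padded = 32 * 2 = 64
df = fs / N_padded
   = 96000 / 64
   = 1500.0 Hz

1500.0 Hz


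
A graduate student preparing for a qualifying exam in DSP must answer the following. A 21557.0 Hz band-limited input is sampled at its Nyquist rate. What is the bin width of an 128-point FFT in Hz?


Step 1 — Nyquist sampling rate:
fs = 2 * fmax = 2 * 21557.0 = 43114.0 Hz

Step 2 — DFT bin spacing:
df = fs / N = 43114.0 / 128 = 336.8281 Hz

336.8281 Hz


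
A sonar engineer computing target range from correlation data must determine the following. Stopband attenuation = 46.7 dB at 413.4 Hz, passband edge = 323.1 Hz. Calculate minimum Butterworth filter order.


Butterworth filter order formula:
n = log10(10^(A/10) - 1) / (2 * log10(f_stop/f_pass))
10^(46.7/10) - 1 = 46772.5141
f_stop/f_pass = 413.4 / 323.1 = 1.2795
n = 21.8156 -> ceil = 22

22


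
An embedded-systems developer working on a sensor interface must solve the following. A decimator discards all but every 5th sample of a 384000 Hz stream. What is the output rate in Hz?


Decimation reduces the sample rate:
fs_out = fs_in / M
       = 384000 / 5
       = 76800.0 Hz

76800.0 Hz


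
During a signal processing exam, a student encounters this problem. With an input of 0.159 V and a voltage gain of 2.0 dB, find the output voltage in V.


Output voltage from dB gain:
V_out = V_in * 10^(gain_dB / 20)
      = 0.159 * 10^(2.0 / 20)
      = 0.159 * 1.258925
      = 0.2002 V

0.2002 V


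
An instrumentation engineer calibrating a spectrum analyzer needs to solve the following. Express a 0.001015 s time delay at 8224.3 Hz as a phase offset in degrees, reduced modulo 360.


Phase shift from frequency and time delay:
phi = 360 * f * t_delay
    = 360 * 8224.3 * 0.001015
    = 3005.16 degrees
    mod 360 = 125.16 degrees

125.16 degrees


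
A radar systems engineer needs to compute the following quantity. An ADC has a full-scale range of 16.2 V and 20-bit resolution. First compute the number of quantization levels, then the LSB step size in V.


Step 1 — number of quantization levels:
L = 2^N = 2^20 = 1048576

Step 2 — LSB step size:
delta = Vfs / L
      = 16.2 / 1048576
      = 1.545e-05 V

Levels = 1048576; step size = 1.545e-05 V


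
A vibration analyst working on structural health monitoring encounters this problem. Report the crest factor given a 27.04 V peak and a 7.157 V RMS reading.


Crest factor is the ratio of peak to RMS:
CF = V_peak / V_rms
   = 27.04 / 7.157
   = 3.7781

3.7781


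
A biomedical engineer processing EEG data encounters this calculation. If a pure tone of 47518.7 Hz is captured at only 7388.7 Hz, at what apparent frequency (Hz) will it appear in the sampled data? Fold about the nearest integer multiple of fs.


Compute the nearest integer multiple of fs to the signal:
n = round(47518.7 / 7388.7) = 6
f_alias = |47518.7 - 6 * 7388.7|
        = |47518.7 - 44332.2|
        = 3186.5 Hz

3186.5


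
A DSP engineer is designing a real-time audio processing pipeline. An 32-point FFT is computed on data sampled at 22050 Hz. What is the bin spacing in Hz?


DFT frequency resolution:
df = fs / N
   = 22050 / 32
   = 689.0625 Hz

689.0625 Hz


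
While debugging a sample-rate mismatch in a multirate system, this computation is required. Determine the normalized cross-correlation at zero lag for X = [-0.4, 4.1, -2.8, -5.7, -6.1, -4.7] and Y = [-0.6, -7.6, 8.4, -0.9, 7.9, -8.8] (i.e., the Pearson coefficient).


Pearson correlation coefficient (population):
r = cov(X,Y) / (std(X) * std(Y))
Mean X = -2.6, Mean Y = -0.2667
Cov(X,Y) = -10.05
Std(X) = 3.559963, Std(Y) = 6.694691
r = -0.4217

-0.4217


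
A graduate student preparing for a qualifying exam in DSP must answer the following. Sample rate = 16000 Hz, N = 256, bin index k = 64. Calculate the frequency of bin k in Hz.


Frequency of DFT bin k:
f_k = k * fs / N
    = 64 * 16000 / 256
    = 1024000 / 256
    = 4000.0 Hz

4000.0 Hz


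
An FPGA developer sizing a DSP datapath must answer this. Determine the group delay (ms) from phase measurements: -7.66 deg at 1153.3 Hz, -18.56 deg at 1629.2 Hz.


Group delay from phase difference:
tau = -d(phi)/d(omega)
d(phi) = -10.9 deg = -0.190241 rad
d(omega) = 2*pi*(1629.2 - 1153.3) = 2990.1679 rad/s
tau = -(-0.190241) / 2990.1679
    = 0.0636 ms

0.0636 ms


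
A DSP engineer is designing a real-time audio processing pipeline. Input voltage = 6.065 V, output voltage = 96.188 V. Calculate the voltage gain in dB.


Voltage gain in dB:
G = 20 * log10(Vout / Vin)
  = 20 * log10(96.188 / 6.065)
  = 20 * log10(15.859522)
  = 20 * 1.20029
  = 24.01 dB

24.01 dB


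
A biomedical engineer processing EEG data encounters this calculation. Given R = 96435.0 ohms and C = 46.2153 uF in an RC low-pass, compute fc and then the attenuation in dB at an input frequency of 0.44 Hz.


Step 1 — cutoff frequency:
fc = 1 / (2*pi*R*C)
C = 46.2153 uF = 4.62153e-05 F
fc = 1 / (2*pi*96435.0*4.62153e-05)
   = 0.0357108 Hz

Step 2 — magnitude at f = 0.44 Hz:
|H(f)| = 1 / sqrt(1 + (f/fc)^2)
f/fc = 0.44 / 0.0357108 = 12.321203
|H| = 1 / sqrt(1 + 151.812043) = 0.0808949
|H|_dB = 20*log10(0.0808949) = -21.84 dB

fc = 0.0357108 Hz; |H(0.44 Hz)| = -21.84 dB


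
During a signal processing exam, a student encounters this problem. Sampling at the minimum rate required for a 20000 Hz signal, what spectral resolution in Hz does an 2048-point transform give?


Step 1 — Nyquist sampling rate:
fs = 2 * fmax = 2 * 20000 = 40000 Hz

Step 2 — DFT bin spacing:
df = fs / N = 40000 / 2048 = 19.5312 Hz

19.5312 Hz


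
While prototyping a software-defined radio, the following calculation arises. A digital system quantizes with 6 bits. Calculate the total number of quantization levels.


Number of quantization levels = 2^N
= 2^6
= 64

64


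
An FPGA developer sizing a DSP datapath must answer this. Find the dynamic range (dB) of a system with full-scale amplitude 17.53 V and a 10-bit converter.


Dynamic range from full-scale to LSB:
V_min = V_max / 2^bits = 17.53 / 2^10
DR = 20 * log10(V_max / V_min)
   = 20 * log10(2^10)
   = 20 * 10 * log10(2)
   = 60.21 dB

60.21 dB


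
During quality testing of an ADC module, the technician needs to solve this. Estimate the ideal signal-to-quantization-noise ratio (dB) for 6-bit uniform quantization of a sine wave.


Theoretical SNR for a full-scale sinusoid:
SNR = 6.02 * N + 1.76
    = 6.02 * 6 + 1.76
    = 36.12 + 1.76
    = 37.88 dB

37.88 dB


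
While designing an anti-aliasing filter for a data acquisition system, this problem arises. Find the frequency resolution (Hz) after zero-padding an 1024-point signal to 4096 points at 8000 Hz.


Frequency resolution after zero-padding:
N_padded = 1024 * 4 = 4096
df = fs / N_padded
   = 8000 / 4096
   = 1.9531 Hz

1.9531 Hz


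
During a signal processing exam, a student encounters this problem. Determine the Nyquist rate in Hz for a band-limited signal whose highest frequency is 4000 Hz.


The Nyquist rate is twice the maximum frequency component.
fs_min = 2 * fmax
      = 2 * 4000
      = 8000 Hz

8000


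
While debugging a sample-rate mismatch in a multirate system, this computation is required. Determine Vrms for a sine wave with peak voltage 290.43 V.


RMS voltage for a sinusoidal waveform:
V_rms = V_peak / sqrt(2)
      = 290.43 / 1.414214
      = 205.365 V

205.365 V


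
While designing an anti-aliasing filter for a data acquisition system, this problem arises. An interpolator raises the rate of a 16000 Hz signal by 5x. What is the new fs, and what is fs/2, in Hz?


Step 1 — output sample rate after interpolation by L:
fs_out = L * fs_in = 5 * 16000 = 80000 Hz

Step 2 — Nyquist frequency of the output stream:
f_Nyq = fs_out / 2 = 80000 / 2 = 40000.0 Hz

fs_out = 80000 Hz; f_Nyquist = 40000.0 Hz


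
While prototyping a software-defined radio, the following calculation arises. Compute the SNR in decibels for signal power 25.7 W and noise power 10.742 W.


SNR in decibels:
SNR = 10 * log10(Ps / Pn)
    = 10 * log10(25.7 / 10.742)
    = 10 * log10(2.3925)
    = 10 * 0.3788
    = 3.79 dB

3.79 dB


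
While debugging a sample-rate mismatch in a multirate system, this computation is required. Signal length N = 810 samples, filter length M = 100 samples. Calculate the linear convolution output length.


Linear convolution output length:
L = N + M - 1
  = 810 + 100 - 1
  = 909 samples

909


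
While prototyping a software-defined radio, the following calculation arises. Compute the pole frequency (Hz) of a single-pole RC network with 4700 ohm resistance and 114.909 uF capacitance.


Cutoff frequency of a first-order RC filter:
fc = 1 / (2 * pi * R * C)
C = 114.909 uF = 0.000114909 F
fc = 1 / (2 * pi * 4700 * 0.000114909)
   = 1 / 3.3933743401747
   = 0.294692 Hz

0.294692 Hz


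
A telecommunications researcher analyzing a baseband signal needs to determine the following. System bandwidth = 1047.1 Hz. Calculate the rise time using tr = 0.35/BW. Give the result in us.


Rise time from bandwidth relationship:
tr = 0.35 / BW
   = 0.35 / 1047.1
   = 0.000334256518 s
   = 334.2565 us

334.2565 us


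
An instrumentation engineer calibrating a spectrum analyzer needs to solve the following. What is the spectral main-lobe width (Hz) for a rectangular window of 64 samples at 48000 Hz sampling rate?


Main lobe width for a rectangular window:
Width = 2 * fs / N
      = 2 * 48000 / 64
      = 96000 / 64
      = 1500.0 Hz

1500.0 Hz


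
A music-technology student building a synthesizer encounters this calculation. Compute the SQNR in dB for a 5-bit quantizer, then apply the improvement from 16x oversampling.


Step 1 — baseline SQNR at Nyquist:
SQNR_base = 6.02*N + 1.76
          = 6.02*5 + 1.76
          = 31.86 dB

Step 2 — oversampling processing gain:
G = 10*log10(OSR) = 10*log10(16) = 12.04 dB

Step 3 — total:
SQNR_total = 31.86 + 12.04 = 43.9 dB

Base SQNR = 31.86 dB; oversampled SQNR = 43.9 dB


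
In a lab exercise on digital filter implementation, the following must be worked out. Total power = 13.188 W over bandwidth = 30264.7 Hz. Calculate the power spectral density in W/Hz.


Power spectral density:
PSD = P / BW
    = 13.188 / 30264.7
    = 0.00043576 W/Hz

0.00043576 W/Hz


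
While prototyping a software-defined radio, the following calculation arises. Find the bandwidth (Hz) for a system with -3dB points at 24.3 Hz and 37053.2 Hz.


Bandwidth is the difference of -3dB frequencies:
BW = f_high - f_low
   = 37053.2 - 24.3
   = 37028.9 Hz

37028.9 Hz


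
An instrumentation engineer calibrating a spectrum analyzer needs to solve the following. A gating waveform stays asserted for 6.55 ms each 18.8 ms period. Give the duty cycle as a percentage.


Duty cycle as a percentage:
DC = (t_on / T) * 100
   = (6.55 / 18.8) * 100
   = 0.348404 * 100
   = 34.84 %

34.84 %


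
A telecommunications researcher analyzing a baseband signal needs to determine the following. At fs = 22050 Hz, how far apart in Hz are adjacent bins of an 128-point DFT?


DFT frequency resolution:
df = fs / N
   = 22050 / 128
   = 172.2656 Hz

172.2656 Hz


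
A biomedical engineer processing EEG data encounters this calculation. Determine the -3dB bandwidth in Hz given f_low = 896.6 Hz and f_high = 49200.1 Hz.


Bandwidth is the difference of -3dB frequencies:
BW = f_high - f_low
   = 49200.1 - 896.6
   = 48303.5 Hz

48303.5 Hz


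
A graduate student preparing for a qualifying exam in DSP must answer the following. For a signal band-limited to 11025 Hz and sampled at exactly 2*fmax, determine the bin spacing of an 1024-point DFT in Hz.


Step 1 — Nyquist sampling rate:
fs = 2 * fmax = 2 * 11025 = 22050 Hz

Step 2 — DFT bin spacing:
df = fs / N = 22050 / 1024 = 21.5332 Hz

21.5332 Hz


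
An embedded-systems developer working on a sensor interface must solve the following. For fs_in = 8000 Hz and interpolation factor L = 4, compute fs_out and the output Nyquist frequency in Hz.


Step 1 — output sample rate after interpolation by L:
fs_out = L * fs_in = 4 * 8000 = 32000 Hz

Step 2 — Nyquist frequency of the output stream:
f_Nyq = fs_out / 2 = 32000 / 2 = 16000.0 Hz

fs_out = 32000 Hz; f_Nyquist = 16000.0 Hz


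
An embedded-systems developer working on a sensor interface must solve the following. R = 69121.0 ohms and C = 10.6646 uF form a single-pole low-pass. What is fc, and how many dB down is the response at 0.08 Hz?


Step 1 — cutoff frequency:
fc = 1 / (2*pi*R*C)
C = 10.6646 uF = 1.06646e-05 F
fc = 1 / (2*pi*69121.0*1.06646e-05)
   = 0.215906 Hz

Step 2 — magnitude at f = 0.08 Hz:
|H(f)| = 1 / sqrt(1 + (f/fc)^2)
f/fc = 0.08 / 0.215906 = 0.370532
|H| = 1 / sqrt(1 + 0.137294) = 0.9376994
|H|_dB = 20*log10(0.9376994) = -0.56 dB

fc = 0.215906 Hz; |H(0.08 Hz)| = -0.56 dB


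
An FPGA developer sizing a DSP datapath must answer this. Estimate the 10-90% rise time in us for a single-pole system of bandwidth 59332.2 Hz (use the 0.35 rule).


Rise time from bandwidth relationship:
tr = 0.35 / BW
   = 0.35 / 59332.2
   = 5.898989082e-06 s
   = 5.899 us

5.899 us


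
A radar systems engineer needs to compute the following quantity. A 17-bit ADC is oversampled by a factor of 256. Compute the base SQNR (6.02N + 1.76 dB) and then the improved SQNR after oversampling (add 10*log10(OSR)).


Step 1 — baseline SQNR at Nyquist:
SQNR_base = 6.02*N + 1.76
          = 6.02*17 + 1.76
          = 104.1 dB

Step 2 — oversampling processing gain:
G = 10*log10(OSR) = 10*log10(256) = 24.08 dB

Step 3 — total:
SQNR_total = 104.1 + 24.08 = 128.18 dB

Base SQNR = 104.1 dB; oversampled SQNR = 128.18 dB


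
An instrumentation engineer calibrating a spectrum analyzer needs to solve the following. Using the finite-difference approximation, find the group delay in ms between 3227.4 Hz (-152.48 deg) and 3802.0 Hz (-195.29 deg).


Group delay from phase difference:
tau = -d(phi)/d(omega)
d(phi) = -42.81 deg = -0.747175 rad
d(omega) = 2*pi*(3802.0 - 3227.4) = 3610.3183 rad/s
tau = -(-0.747175) / 3610.3183
    = 0.207 ms

0.207 ms


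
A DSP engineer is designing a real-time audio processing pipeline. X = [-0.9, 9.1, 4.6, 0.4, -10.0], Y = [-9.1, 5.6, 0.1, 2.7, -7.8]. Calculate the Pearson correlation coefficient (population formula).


Pearson correlation coefficient (population):
r = cov(X,Y) / (std(X) * std(Y))
Mean X = 0.64, Mean Y = -1.7
Cov(X,Y) = 28.826
Std(X) = 6.370118, Std(Y) = 5.794135
r = 0.781

0.781


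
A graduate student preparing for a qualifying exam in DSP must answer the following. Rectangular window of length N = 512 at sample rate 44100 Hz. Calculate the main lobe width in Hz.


Main lobe width for a rectangular window:
Width = 2 * fs / N
      = 2 * 44100 / 512
      = 88200 / 512
      = 172.266 Hz

172.266 Hz


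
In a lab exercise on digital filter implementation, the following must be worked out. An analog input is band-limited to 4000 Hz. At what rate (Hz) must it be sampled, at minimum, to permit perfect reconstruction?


The Nyquist rate is twice the maximum frequency component.
fs_min = 2 * fmax
      = 2 * 4000
      = 8000 Hz

8000


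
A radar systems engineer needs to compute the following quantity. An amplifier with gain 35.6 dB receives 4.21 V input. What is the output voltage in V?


Output voltage from dB gain:
V_out = V_in * 10^(gain_dB / 20)
      = 4.21 * 10^(35.6 / 20)
      = 4.21 * 60.255959
      = 253.6776 V

253.6776 V


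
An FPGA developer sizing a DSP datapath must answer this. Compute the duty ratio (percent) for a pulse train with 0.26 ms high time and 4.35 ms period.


Duty cycle as a percentage:
DC = (t_on / T) * 100
   = (0.26 / 4.35) * 100
   = 0.05977 * 100
   = 5.98 %

5.98 %


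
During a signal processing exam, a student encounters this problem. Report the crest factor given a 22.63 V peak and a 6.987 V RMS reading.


Crest factor is the ratio of peak to RMS:
CF = V_peak / V_rms
   = 22.63 / 6.987
   = 3.2389

3.2389


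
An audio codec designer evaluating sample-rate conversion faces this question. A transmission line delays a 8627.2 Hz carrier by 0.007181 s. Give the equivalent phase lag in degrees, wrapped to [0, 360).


Phase shift from frequency and time delay:
phi = 360 * f * t_delay
    = 360 * 8627.2 * 0.007181
    = 22302.69 degrees
    mod 360 = 342.69 degrees

342.69 degrees


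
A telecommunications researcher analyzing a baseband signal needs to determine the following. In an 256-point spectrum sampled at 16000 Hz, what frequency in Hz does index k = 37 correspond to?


Frequency of DFT bin k:
f_k = k * fs / N
    = 37 * 16000 / 256
    = 592000 / 256
    = 2312.5 Hz

2312.5 Hz


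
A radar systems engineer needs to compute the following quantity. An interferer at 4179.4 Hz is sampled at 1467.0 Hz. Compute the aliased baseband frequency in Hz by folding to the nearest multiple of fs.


Compute the nearest integer multiple of fs to the signal:
n = round(4179.4 / 1467.0) = 3
f_alias = |4179.4 - 3 * 1467.0|
        = |4179.4 - 4401.0|
        = 221.6 Hz

221.6


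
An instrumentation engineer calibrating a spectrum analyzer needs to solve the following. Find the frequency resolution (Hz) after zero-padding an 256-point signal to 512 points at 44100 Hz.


Frequency resolution after zero-padding:
N_padded = 256 * 2 = 512
df = fs / N_padded
   = 44100 / 512
   = 86.1328 Hz

86.1328 Hz


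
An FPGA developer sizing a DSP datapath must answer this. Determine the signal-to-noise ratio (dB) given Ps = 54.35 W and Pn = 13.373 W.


SNR in decibels:
SNR = 10 * log10(Ps / Pn)
    = 10 * log10(54.35 / 13.373)
    = 10 * log10(4.0642)
    = 10 * 0.609
    = 6.09 dB

6.09 dB


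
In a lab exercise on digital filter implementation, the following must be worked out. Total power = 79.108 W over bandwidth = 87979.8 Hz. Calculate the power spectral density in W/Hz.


Power spectral density:
PSD = P / BW
    = 79.108 / 87979.8
    = 0.00089916 W/Hz

0.00089916 W/Hz


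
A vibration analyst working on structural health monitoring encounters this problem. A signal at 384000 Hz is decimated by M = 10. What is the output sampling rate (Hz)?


Decimation reduces the sample rate:
fs_out = fs_in / M
       = 384000 / 10
       = 38400.0 Hz

38400.0 Hz


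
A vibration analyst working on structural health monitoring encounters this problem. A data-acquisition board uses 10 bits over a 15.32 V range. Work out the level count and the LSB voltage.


Step 1 — number of quantization levels:
L = 2^N = 2^10 = 1024

Step 2 — LSB step size:
delta = Vfs / L
      = 15.32 / 1024
      = 0.01496094 V

Levels = 1024; step size = 0.01496094 V


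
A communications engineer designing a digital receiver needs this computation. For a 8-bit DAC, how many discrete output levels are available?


Number of quantization levels = 2^N
= 2^8
= 256

256


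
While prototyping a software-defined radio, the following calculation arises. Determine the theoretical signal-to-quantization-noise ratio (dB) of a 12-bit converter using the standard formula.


Theoretical SNR for a full-scale sinusoid:
SNR = 6.02 * N + 1.76
    = 6.02 * 12 + 1.76
    = 72.24 + 1.76
    = 74.0 dB

74.0 dB


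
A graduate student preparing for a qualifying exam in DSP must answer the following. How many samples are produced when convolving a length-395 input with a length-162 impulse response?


Linear convolution output length:
L = N + M - 1
  = 395 + 162 - 1
  = 556 samples

556


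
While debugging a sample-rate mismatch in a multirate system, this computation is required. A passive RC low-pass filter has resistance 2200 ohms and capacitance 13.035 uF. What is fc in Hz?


Cutoff frequency of a first-order RC filter:
fc = 1 / (2 * pi * R * C)
C = 13.035 uF = 1.3035e-05 F
fc = 1 / (2 * pi * 2200 * 1.3035e-05)
   = 1 / 0.18018290505399
   = 5.549916 Hz

5.549916 Hz


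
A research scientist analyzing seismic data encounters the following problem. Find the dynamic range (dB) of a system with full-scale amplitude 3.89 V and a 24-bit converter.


Dynamic range from full-scale to LSB:
V_min = V_max / 2^bits = 3.89 / 2^24
DR = 20 * log10(V_max / V_min)
   = 20 * log10(2^24)
   = 20 * 24 * log10(2)
   = 144.49 dB

144.49 dB


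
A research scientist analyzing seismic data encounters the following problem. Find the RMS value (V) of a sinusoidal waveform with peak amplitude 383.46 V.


RMS voltage for a sinusoidal waveform:
V_rms = V_peak / sqrt(2)
      = 383.46 / 1.414214
      = 271.147 V

271.147 V


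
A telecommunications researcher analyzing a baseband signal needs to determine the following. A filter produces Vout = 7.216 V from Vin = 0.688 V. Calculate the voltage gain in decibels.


Voltage gain in dB:
G = 20 * log10(Vout / Vin)
  = 20 * log10(7.216 / 0.688)
  = 20 * log10(10.488372)
  = 20 * 1.020708
  = 20.41 dB

20.41 dB


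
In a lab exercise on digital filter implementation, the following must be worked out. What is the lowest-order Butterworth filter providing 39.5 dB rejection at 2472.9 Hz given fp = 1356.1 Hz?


Butterworth filter order formula:
n = log10(10^(A/10) - 1) / (2 * log10(f_stop/f_pass))
10^(39.5/10) - 1 = 8911.5094
f_stop/f_pass = 2472.9 / 1356.1 = 1.8235
n = 7.5694 -> ceil = 8

8


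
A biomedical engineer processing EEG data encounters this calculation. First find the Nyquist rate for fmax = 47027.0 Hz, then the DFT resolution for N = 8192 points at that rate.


Step 1 — Nyquist sampling rate:
fs = 2 * fmax = 2 * 47027.0 = 94054.0 Hz

Step 2 — DFT bin spacing:
df = fs / N = 94054.0 / 8192 = 11.4812 Hz

11.4812 Hz


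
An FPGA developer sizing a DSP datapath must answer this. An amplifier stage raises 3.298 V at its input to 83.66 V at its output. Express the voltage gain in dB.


Voltage gain in dB:
G = 20 * log10(Vout / Vin)
  = 20 * log10(83.66 / 3.298)
  = 20 * log10(25.366889)
  = 20 * 1.404267
  = 28.09 dB

28.09 dB


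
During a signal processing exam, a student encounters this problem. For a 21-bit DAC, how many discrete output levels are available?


Number of quantization levels = 2^N
= 2^21
= 2097152

2097152


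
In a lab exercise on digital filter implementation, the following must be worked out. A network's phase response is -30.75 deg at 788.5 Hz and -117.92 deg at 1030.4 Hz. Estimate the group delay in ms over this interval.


Group delay from phase difference:
tau = -d(phi)/d(omega)
d(phi) = -87.17 deg = -1.521404 rad
d(omega) = 2*pi*(1030.4 - 788.5) = 1519.9025 rad/s
tau = -(-1.521404) / 1519.9025
    = 1.001 ms

1.001 ms


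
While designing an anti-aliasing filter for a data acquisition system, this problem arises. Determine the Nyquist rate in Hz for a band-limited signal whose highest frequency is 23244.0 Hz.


The Nyquist rate is twice the maximum frequency component.
fs_min = 2 * fmax
      = 2 * 23244.0
      = 46488.0 Hz

46488.0


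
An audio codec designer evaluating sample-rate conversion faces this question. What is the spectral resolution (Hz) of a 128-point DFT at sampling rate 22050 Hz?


DFT frequency resolution:
df = fs / N
   = 22050 / 128
   = 172.2656 Hz

172.2656 Hz


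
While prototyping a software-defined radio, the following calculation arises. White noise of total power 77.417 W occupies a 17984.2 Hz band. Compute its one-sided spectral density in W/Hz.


Power spectral density:
PSD = P / BW
    = 77.417 / 17984.2
    = 0.00430472 W/Hz

0.00430472 W/Hz


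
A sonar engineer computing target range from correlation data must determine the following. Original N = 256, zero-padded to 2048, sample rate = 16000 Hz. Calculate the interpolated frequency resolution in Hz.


Frequency resolution after zero-padding:
N_padded = 256 * 8 = 2048
df = fs / N_padded
   = 16000 / 2048
   = 7.8125 Hz

7.8125 Hz


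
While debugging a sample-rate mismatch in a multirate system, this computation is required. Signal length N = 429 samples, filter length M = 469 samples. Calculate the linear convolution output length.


Linear convolution output length:
L = N + M - 1
  = 429 + 469 - 1
  = 897 samples

897


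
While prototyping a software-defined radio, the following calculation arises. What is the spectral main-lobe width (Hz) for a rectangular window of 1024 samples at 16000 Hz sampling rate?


Main lobe width for a rectangular window:
Width = 2 * fs / N
      = 2 * 16000 / 1024
      = 32000 / 1024
      = 31.25 Hz

31.25 Hz


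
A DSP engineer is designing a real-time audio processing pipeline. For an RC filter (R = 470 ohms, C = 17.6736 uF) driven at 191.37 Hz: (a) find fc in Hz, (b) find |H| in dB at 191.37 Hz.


Step 1 — cutoff frequency:
fc = 1 / (2*pi*R*C)
C = 17.6736 uF = 1.76736e-05 F
fc = 1 / (2*pi*470*1.76736e-05)
   = 19.1601 Hz

Step 2 — magnitude at f = 191.37 Hz:
|H(f)| = 1 / sqrt(1 + (f/fc)^2)
f/fc = 191.37 / 19.1601 = 9.987944
|H| = 1 / sqrt(1 + 99.759025) = 0.0996226
|H|_dB = 20*log10(0.0996226) = -20.03 dB

fc = 19.1601 Hz; |H(191.37 Hz)| = -20.03 dB


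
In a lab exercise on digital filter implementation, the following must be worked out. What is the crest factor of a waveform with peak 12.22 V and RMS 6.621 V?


Crest factor is the ratio of peak to RMS:
CF = V_peak / V_rms
   = 12.22 / 6.621
   = 1.8456

1.8456


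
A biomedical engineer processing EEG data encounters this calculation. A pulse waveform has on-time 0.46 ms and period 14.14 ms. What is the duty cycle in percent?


Duty cycle as a percentage:
DC = (t_on / T) * 100
   = (0.46 / 14.14) * 100
   = 0.032532 * 100
   = 3.25 %

3.25 %


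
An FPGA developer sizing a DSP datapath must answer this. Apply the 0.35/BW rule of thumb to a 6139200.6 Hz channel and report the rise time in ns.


Rise time from bandwidth relationship:
tr = 0.35 / BW
   = 0.35 / 6139200.6
   = 5.701067986e-08 s
   = 57.0107 ns

57.0107 ns


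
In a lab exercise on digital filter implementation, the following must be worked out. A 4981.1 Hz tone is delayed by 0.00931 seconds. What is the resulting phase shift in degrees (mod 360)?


Phase shift from frequency and time delay:
phi = 360 * f * t_delay
    = 360 * 4981.1 * 0.00931
    = 16694.65 degrees
    mod 360 = 134.65 degrees

134.65 degrees


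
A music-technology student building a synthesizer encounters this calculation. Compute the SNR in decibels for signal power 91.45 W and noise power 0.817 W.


SNR in decibels:
SNR = 10 * log10(Ps / Pn)
    = 10 * log10(91.45 / 0.817)
    = 10 * log10(111.9339)
    = 10 * 2.049
    = 20.49 dB

20.49 dB


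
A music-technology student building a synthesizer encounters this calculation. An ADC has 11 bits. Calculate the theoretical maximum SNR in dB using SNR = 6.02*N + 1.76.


Theoretical SNR for a full-scale sinusoid:
SNR = 6.02 * N + 1.76
    = 6.02 * 11 + 1.76
    = 66.22 + 1.76
    = 67.98 dB

67.98 dB


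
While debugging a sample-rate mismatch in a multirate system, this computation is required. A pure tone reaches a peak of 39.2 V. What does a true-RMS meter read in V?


RMS voltage for a sinusoidal waveform:
V_rms = V_peak / sqrt(2)
      = 39.2 / 1.414214
      = 27.719 V

27.719 V


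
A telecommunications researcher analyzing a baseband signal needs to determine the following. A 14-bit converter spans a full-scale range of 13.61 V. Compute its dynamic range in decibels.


Dynamic range from full-scale to LSB:
V_min = V_max / 2^bits = 13.61 / 2^14
DR = 20 * log10(V_max / V_min)
   = 20 * log10(2^14)
   = 20 * 14 * log10(2)
   = 84.29 dB

84.29 dB


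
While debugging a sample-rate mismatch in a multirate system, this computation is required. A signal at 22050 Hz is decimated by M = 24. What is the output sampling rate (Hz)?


Decimation reduces the sample rate:
fs_out = fs_in / M
       = 22050 / 24
       = 918.75 Hz

918.75 Hz


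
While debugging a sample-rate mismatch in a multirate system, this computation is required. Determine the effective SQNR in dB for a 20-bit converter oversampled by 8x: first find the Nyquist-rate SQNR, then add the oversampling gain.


Step 1 — baseline SQNR at Nyquist:
SQNR_base = 6.02*N + 1.76
          = 6.02*20 + 1.76
          = 122.16 dB

Step 2 — oversampling processing gain:
G = 10*log10(OSR) = 10*log10(8) = 9.03 dB

Step 3 — total:
SQNR_total = 122.16 + 9.03 = 131.19 dB

Base SQNR = 122.16 dB; oversampled SQNR = 131.19 dB


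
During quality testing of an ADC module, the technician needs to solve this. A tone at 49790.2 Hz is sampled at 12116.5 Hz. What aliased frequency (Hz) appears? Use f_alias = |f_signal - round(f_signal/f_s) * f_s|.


Compute the nearest integer multiple of fs to the signal:
n = round(49790.2 / 12116.5) = 4
f_alias = |49790.2 - 4 * 12116.5|
        = |49790.2 - 48466.0|
        = 1324.2 Hz

1324.2


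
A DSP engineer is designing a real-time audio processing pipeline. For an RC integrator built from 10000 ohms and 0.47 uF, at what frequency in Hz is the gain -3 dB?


Cutoff frequency of a first-order RC filter:
fc = 1 / (2 * pi * R * C)
C = 0.47 uF = 4.7e-07 F
fc = 1 / (2 * pi * 10000 * 4.7e-07)
   = 1 / 0.029530970943744
   = 33.862754 Hz

33.862754 Hz


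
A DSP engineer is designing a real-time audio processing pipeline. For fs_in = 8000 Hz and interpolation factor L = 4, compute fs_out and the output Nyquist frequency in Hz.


Step 1 — output sample rate after interpolation by L:
fs_out = L * fs_in = 4 * 8000 = 32000 Hz

Step 2 — Nyquist frequency of the output stream:
f_Nyq = fs_out / 2 = 32000 / 2 = 16000.0 Hz

fs_out = 32000 Hz; f_Nyquist = 16000.0 Hz


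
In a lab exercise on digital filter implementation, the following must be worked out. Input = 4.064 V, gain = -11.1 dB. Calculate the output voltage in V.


Output voltage from dB gain:
V_out = V_in * 10^(gain_dB / 20)
      = 4.064 * 10^(-11.1 / 20)
      = 4.064 * 0.278612
      = 1.1323 V

1.1323 V


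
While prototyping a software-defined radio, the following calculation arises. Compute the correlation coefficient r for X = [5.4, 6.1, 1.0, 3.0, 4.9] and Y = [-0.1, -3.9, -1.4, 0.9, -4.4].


Pearson correlation coefficient (population):
r = cov(X,Y) / (std(X) * std(Y))
Mean X = 4.08, Mean Y = -1.78
Cov(X,Y) = -1.6556
Std(X) = 1.851918, Std(Y) = 2.07403
r = -0.431

-0.431


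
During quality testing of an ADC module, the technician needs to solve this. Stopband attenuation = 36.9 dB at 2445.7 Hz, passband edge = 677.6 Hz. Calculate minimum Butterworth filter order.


Butterworth filter order formula:
n = log10(10^(A/10) - 1) / (2 * log10(f_stop/f_pass))
10^(36.9/10) - 1 = 4896.7882
f_stop/f_pass = 2445.7 / 677.6 = 3.6094
n = 3.3098 -> ceil = 4

4


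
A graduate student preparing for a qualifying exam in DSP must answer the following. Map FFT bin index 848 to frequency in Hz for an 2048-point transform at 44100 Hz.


Frequency of DFT bin k:
f_k = k * fs / N
    = 848 * 44100 / 2048
    = 37396800 / 2048
    = 18260.156 Hz

18260.156 Hz


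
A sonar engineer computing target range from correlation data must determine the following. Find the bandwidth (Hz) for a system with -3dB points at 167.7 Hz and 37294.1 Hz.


Bandwidth is the difference of -3dB frequencies:
BW = f_high - f_low
   = 37294.1 - 167.7
   = 37126.4 Hz

37126.4 Hz


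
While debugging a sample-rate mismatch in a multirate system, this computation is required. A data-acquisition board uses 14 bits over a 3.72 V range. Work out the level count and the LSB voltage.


Step 1 — number of quantization levels:
L = 2^N = 2^14 = 16384

Step 2 — LSB step size:
delta = Vfs / L
      = 3.72 / 16384
      = 0.00022705 V

Levels = 16384; step size = 0.00022705 V


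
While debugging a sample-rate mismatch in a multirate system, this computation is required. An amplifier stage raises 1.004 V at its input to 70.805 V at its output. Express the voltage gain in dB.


Voltage gain in dB:
G = 20 * log10(Vout / Vin)
  = 20 * log10(70.805 / 1.004)
  = 20 * log10(70.522908)
  = 20 * 1.84833
  = 36.97 dB

36.97 dB


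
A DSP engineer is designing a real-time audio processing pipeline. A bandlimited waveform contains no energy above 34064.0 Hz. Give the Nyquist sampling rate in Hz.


The Nyquist rate is twice the maximum frequency component.
fs_min = 2 * fmax
      = 2 * 34064.0
      = 68128.0 Hz

68128.0


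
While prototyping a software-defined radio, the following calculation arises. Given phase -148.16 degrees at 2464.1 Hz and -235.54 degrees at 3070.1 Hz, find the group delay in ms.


Group delay from phase difference:
tau = -d(phi)/d(omega)
d(phi) = -87.38 deg = -1.525069 rad
d(omega) = 2*pi*(3070.1 - 2464.1) = 3807.6103 rad/s
tau = -(-1.525069) / 3807.6103
    = 0.4005 ms

0.4005 ms


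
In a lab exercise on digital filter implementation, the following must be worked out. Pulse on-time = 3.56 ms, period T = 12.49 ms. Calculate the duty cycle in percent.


Duty cycle as a percentage:
DC = (t_on / T) * 100
   = (3.56 / 12.49) * 100
   = 0.285028 * 100
   = 28.5 %

28.5 %


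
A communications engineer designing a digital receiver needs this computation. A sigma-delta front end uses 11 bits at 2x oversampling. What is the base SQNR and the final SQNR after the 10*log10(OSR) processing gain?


Step 1 — baseline SQNR at Nyquist:
SQNR_base = 6.02*N + 1.76
          = 6.02*11 + 1.76
          = 67.98 dB

Step 2 — oversampling processing gain:
G = 10*log10(OSR) = 10*log10(2) = 3.01 dB

Step 3 — total:
SQNR_total = 67.98 + 3.01 = 70.99 dB

Base SQNR = 67.98 dB; oversampled SQNR = 70.99 dB


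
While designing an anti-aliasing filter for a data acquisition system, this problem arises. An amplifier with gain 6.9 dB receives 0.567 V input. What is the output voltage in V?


Output voltage from dB gain:
V_out = V_in * 10^(gain_dB / 20)
      = 0.567 * 10^(6.9 / 20)
      = 0.567 * 2.213095
      = 1.2548 V

1.2548 V


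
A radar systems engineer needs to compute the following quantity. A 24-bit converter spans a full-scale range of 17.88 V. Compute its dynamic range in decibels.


Dynamic range from full-scale to LSB:
V_min = V_max / 2^bits = 17.88 / 2^24
DR = 20 * log10(V_max / V_min)
   = 20 * log10(2^24)
   = 20 * 24 * log10(2)
   = 144.49 dB

144.49 dB


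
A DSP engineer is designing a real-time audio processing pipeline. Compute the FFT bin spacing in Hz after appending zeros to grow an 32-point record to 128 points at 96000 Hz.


Frequency resolution after zero-padding:
N_padded = 32 * 4 = 128
df = fs / N_padded
   = 96000 / 128
   = 750.0 Hz

750.0 Hz


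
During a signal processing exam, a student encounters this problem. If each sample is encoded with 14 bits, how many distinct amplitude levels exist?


Number of quantization levels = 2^N
= 2^14
= 16384

16384


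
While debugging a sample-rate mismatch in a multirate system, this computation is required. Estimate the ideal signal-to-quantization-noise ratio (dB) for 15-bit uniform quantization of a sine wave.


Theoretical SNR for a full-scale sinusoid:
SNR = 6.02 * N + 1.76
    = 6.02 * 15 + 1.76
    = 90.3 + 1.76
    = 92.06 dB

92.06 dB


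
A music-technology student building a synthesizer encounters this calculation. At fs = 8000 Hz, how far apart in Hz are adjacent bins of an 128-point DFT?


DFT frequency resolution:
df = fs / N
   = 8000 / 128
   = 62.5 Hz

62.5 Hz


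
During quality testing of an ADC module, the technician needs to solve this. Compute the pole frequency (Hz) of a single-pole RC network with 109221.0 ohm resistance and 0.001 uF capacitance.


Cutoff frequency of a first-order RC filter:
fc = 1 / (2 * pi * R * C)
C = 0.001 uF = 1e-09 F
fc = 1 / (2 * pi * 109221.0 * 1e-09)
   = 1 / 0.00068625578243546
   = 1457.182621 Hz

1457.182621 Hz


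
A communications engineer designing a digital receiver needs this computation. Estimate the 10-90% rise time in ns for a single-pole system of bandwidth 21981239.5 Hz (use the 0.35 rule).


Rise time from bandwidth relationship:
tr = 0.35 / BW
   = 0.35 / 21981239.5
   = 1.592266897e-08 s
   = 15.9227 ns

15.9227 ns


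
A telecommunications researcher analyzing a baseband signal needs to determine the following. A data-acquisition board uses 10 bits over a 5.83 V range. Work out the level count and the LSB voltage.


Step 1 — number of quantization levels:
L = 2^N = 2^10 = 1024

Step 2 — LSB step size:
delta = Vfs / L
      = 5.83 / 1024
      = 0.00569336 V

Levels = 1024; step size = 0.00569336 V
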